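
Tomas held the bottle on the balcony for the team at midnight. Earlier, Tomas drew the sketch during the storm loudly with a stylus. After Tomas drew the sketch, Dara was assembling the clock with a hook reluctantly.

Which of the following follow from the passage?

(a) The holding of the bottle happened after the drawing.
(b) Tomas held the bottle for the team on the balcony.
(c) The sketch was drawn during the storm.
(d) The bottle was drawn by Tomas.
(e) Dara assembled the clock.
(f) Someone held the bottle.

(a) Entailed — the narrative places the drawing before the holding.
(b) Entailed — every conjunct here is already in the original holding event.
(c) Entailed — every conjunct here is already in the original drawing event.
(d) Not entailed — Tomas drew the sketch, not the bottle; the bottle belongs to the holding event.
(e) Not entailed — 'was assembling' is progressive on an accomplishment; it does not entail the completed 'assembled'.
(f) Entailed — dropping 'for the team', 'on the balcony', 'at midnight' and generalizing the agent leaves a sub-description the original still satisfies.

(a), (b), (c), (f)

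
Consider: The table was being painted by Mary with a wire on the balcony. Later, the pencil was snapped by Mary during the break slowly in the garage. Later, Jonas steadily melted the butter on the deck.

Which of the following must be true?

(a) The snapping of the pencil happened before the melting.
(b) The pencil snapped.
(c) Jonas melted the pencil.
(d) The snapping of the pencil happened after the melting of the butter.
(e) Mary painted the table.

(a), (b)

(a) Entailed — the narrative places the snapping before the melting.
(b) Entailed — 'Mary snapped the pencil' is causative; it entails the inchoative 'the pencil snapped'.
(c) Not entailed — Jonas melted the butter, not the pencil; the pencil belongs to the snapping event.
(d) Not entailed — the narrative places the snapping before the melting, not after.
(e) Not entailed — 'was painting' is progressive on an accomplishment; it does not entail the completed 'painted'.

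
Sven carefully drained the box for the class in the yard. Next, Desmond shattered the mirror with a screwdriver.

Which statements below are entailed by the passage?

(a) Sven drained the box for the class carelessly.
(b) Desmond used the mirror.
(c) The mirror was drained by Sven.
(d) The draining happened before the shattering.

(d)

(a) Not entailed — 'carelessly' adds a manner not in (and inconsistent with) the original.
(b) Not entailed — the mirror is the patient, not an instrument — Desmond used a screwdriver.
(c) Not entailed — Sven drained the box, not the mirror; the mirror belongs to the shattering event.
(d) Entailed — the narrative places the draining before the shattering.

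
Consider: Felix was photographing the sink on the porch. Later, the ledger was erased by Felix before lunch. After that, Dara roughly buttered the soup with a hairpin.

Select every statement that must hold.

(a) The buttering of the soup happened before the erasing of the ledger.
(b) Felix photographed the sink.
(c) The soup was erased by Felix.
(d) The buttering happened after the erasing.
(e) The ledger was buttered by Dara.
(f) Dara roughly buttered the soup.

(a) Not entailed — the narrative places the erasing before the buttering, not after.
(b) Not entailed — 'was photographing' is progressive on an accomplishment; it does not entail the completed 'photographed'.
(c) Not entailed — Felix erased the ledger, not the soup; the soup belongs to the buttering event.
(d) Entailed — the narrative places the erasing before the buttering.
(e) Not entailed — Dara buttered the soup, not the ledger; the ledger belongs to the erasing event.
(f) Entailed — every conjunct here is already in the original buttering event.

(d), (f)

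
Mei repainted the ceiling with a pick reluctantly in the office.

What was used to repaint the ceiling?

a pick

'with a pick' marks the instrument of the repainting event.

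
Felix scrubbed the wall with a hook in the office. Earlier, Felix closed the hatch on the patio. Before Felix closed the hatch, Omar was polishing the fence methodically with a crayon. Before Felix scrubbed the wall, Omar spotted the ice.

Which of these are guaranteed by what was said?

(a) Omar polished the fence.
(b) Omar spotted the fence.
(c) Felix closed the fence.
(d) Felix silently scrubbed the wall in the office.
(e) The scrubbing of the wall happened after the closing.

(a), (e)

(a) Entailed — 'polish' is an activity; 'was polishing' entails that some polishing happened, so 'polished' holds.
(b) Not entailed — Omar spotted the ice, not the fence; the fence belongs to the polishing event.
(c) Not entailed — Felix closed the hatch, not the fence; the fence belongs to the polishing event.
(d) Not entailed — 'silently' adds information not in the original event.
(e) Entailed — the narrative places the closing before the scrubbing.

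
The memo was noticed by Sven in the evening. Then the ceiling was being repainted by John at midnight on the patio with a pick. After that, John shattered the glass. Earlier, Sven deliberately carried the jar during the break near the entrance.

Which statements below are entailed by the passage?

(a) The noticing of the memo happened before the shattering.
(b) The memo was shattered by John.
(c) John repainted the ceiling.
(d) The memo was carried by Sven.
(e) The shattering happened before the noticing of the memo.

(a)

(a) Entailed — the narrative places the noticing before the shattering.
(b) Not entailed — John shattered the glass, not the memo; the memo belongs to the noticing event.
(c) Not entailed — 'was repainting' is progressive on an accomplishment; it does not entail the completed 'repainted'.
(d) Not entailed — Sven carried the jar, not the memo; the memo belongs to the noticing event.
(e) Not entailed — the narrative places the noticing before the shattering, not after.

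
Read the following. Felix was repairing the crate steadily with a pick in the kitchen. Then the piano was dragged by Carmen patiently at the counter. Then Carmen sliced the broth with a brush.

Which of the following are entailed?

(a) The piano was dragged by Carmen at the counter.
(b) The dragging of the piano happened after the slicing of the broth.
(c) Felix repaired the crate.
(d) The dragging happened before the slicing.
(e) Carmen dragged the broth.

(a) Entailed — every conjunct here is already in the original dragging event.
(b) Not entailed — the narrative places the dragging before the slicing, not after.
(c) Not entailed — 'was repairing' is progressive on an accomplishment; it does not entail the completed 'repaired'.
(d) Entailed — the narrative places the dragging before the slicing.
(e) Not entailed — Carmen dragged the piano, not the broth; the broth belongs to the slicing event.

(a), (d)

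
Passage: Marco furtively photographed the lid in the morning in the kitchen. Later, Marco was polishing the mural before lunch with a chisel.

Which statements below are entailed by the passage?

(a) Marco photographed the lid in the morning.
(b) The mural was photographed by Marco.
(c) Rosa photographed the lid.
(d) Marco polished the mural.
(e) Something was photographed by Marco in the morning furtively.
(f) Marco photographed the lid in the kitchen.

(a) Entailed — dropping 'in the kitchen', 'furtively' leaves a sub-description the original still satisfies.
(b) Not entailed — Marco photographed the lid, not the mural; the mural belongs to the polishing event.
(c) Not entailed — the passage has Marco photographing the lid, not Rosa.
(d) Entailed — 'polish' is an activity; 'was polishing' entails that some polishing happened, so 'polished' holds.
(e) Entailed — the original entails any weakening of itself; this just drops 'in the kitchen' and generalizes the patient.
(f) Entailed — the original entails any weakening of itself; this just drops 'furtively', 'in the morning'.

(a), (d), (e), (f)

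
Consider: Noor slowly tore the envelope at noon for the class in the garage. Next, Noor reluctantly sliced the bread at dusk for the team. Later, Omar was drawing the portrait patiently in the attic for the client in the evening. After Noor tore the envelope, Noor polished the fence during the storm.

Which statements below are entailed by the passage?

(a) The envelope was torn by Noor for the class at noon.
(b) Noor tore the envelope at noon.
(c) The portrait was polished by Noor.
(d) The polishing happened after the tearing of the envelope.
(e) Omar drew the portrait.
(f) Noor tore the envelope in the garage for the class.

(a) Entailed — this follows by dropping conjuncts from the tearing event's description.
(b) Entailed — every conjunct here is already in the original tearing event.
(c) Not entailed — Noor polished the fence, not the portrait; the portrait belongs to the drawing event.
(d) Entailed — the narrative places the tearing before the polishing.
(e) Not entailed — 'was drawing' is progressive on an accomplishment; it does not entail the completed 'drew'.
(f) Entailed — dropping 'slowly', 'at noon' leaves a sub-description the original still satisfies.

(a), (b), (d), (f)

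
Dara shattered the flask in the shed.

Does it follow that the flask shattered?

'Dara shattered the flask' is the causative; it entails the inchoative 'the flask shattered'.

yes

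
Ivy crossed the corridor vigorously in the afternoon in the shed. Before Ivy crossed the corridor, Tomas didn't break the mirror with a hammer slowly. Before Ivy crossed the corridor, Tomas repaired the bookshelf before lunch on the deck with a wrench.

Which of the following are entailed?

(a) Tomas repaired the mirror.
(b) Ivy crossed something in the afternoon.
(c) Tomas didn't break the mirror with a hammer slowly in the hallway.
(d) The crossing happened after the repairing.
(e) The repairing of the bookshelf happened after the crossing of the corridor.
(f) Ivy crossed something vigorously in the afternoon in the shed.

(b), (c), (d), (f)

(a) Not entailed — Tomas repaired the bookshelf, not the mirror; the mirror belongs to the breaking event.
(b) Entailed — dropping 'in the shed', 'vigorously' and generalizing the patient leaves a sub-description the original still satisfies.
(c) Entailed — under negation, adding a further restriction is entailed: if no such breaking event occurred, none occurred in the hallway either.
(d) Entailed — the narrative places the repairing before the crossing.
(e) Not entailed — the narrative places the repairing before the crossing, not after.
(f) Entailed — this follows by dropping conjuncts from the crossing event's description.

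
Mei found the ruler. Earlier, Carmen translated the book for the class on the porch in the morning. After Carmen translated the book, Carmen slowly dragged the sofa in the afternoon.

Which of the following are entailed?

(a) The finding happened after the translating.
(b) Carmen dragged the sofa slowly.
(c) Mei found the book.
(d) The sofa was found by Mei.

(a), (b)

(a) Entailed — the narrative places the translating before the finding.
(b) Entailed — this follows by dropping conjuncts from the dragging event's description.
(c) Not entailed — Mei found the ruler, not the book; the book belongs to the translating event.
(d) Not entailed — Mei found the ruler, not the sofa; the sofa belongs to the dragging event.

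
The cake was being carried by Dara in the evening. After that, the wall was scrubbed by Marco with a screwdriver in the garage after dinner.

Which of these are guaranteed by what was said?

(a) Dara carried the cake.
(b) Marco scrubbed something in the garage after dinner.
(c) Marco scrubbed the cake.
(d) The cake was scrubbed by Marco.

(a), (b)

(a) Entailed — 'carry' is an activity; 'was carrying' entails that some carrying happened, so 'carried' holds.
(b) Entailed — the original entails any weakening of itself; this just drops 'with a screwdriver' and generalizes the patient.
(c) Not entailed — Marco scrubbed the wall, not the cake; the cake belongs to the carrying event.
(d) Not entailed — Marco scrubbed the wall, not the cake; the cake belongs to the carrying event.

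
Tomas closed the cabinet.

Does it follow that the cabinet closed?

yes

'Tomas closed the cabinet' is the causative; it entails the inchoative 'the cabinet closed'.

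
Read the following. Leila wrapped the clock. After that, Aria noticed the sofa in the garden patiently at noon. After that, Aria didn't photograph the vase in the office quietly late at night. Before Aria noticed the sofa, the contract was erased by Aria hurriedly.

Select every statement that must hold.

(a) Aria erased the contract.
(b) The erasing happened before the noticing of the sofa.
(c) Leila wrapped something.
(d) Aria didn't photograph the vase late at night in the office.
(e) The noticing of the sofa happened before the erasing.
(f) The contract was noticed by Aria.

(a), (b), (c)

(a) Entailed — the original entails any weakening of itself; this just drops 'hurriedly'.
(b) Entailed — the narrative places the erasing before the noticing.
(c) Entailed — generalizing the patient leaves a sub-description the original still satisfies.
(d) Not entailed — dropping 'quietly' under negation is not valid — the original leaves open that Aria photographed the vase some other way.
(e) Not entailed — the narrative places the erasing before the noticing, not after.
(f) Not entailed — Aria noticed the sofa, not the contract; the contract belongs to the erasing event.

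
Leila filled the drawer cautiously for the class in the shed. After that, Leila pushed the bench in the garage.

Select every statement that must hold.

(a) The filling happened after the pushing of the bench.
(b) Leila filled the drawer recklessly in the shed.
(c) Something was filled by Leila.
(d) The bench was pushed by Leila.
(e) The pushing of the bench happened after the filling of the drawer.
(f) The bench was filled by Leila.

(c), (d), (e)

(a) Not entailed — the narrative places the filling before the pushing, not after.
(b) Not entailed — 'recklessly' adds a manner not in (and inconsistent with) the original.
(c) Entailed — this follows by dropping conjuncts from the filling event's description.
(d) Entailed — this follows by dropping conjuncts from the pushing event's description.
(e) Entailed — the narrative places the filling before the pushing.
(f) Not entailed — Leila filled the drawer, not the bench; the bench belongs to the pushing event.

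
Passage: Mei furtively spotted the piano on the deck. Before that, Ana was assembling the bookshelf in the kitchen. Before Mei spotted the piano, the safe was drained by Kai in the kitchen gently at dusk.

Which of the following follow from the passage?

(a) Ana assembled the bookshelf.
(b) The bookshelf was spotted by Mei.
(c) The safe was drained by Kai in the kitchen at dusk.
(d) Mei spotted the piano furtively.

(a) Not entailed — 'was assembling' is progressive on an accomplishment; it does not entail the completed 'assembled'.
(b) Not entailed — Mei spotted the piano, not the bookshelf; the bookshelf belongs to the assembling event.
(c) Entailed — every conjunct here is already in the original draining event.
(d) Entailed — the original entails any weakening of itself; this just drops 'on the deck'.

(c), (d)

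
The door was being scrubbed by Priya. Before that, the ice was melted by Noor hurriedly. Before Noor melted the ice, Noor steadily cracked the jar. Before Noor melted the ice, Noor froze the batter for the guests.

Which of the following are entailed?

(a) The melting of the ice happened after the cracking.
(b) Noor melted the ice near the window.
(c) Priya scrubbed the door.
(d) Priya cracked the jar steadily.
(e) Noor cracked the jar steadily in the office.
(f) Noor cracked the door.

(a) Entailed — the narrative places the cracking before the melting.
(b) Not entailed — 'near the window' adds information not in the original event.
(c) Entailed — 'scrub' is an activity; 'was scrubbing' entails that some scrubbing happened, so 'scrubbed' holds.
(d) Not entailed — the passage has Noor cracking the jar, not Priya.
(e) Not entailed — 'in the office' adds information not in the original event.
(f) Not entailed — Noor cracked the jar, not the door; the door belongs to the scrubbing event.

(a), (c)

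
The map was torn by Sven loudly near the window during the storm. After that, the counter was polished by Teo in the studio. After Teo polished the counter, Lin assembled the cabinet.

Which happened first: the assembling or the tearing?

the tearing

The connectives place the tearing before the assembling.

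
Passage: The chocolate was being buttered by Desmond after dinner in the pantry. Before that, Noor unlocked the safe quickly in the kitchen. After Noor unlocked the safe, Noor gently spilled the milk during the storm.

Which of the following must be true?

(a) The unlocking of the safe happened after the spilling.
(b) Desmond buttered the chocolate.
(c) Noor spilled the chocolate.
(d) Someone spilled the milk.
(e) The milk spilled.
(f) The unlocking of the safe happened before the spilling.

(d), (e), (f)

(a) Not entailed — the narrative places the unlocking before the spilling, not after.
(b) Not entailed — 'was buttering' is progressive on an accomplishment; it does not entail the completed 'buttered'.
(c) Not entailed — Noor spilled the milk, not the chocolate; the chocolate belongs to the buttering event.
(d) Entailed — the original entails any weakening of itself; this just drops 'during the storm', 'gently' and generalizes the agent.
(e) Entailed — 'Noor spilled the milk' is causative; it entails the inchoative 'the milk spilled'.
(f) Entailed — the narrative places the unlocking before the spilling.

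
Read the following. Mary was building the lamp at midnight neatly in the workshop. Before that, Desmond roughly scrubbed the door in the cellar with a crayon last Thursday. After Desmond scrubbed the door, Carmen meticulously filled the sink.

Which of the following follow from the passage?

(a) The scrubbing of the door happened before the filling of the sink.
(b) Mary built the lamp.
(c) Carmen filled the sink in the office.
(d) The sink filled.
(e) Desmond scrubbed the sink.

(a) Entailed — the narrative places the scrubbing before the filling.
(b) Not entailed — 'was building' is progressive on an accomplishment; it does not entail the completed 'built'.
(c) Not entailed — 'in the office' adds information not in the original event.
(d) Entailed — 'Carmen filled the sink' is causative; it entails the inchoative 'the sink filled'.
(e) Not entailed — Desmond scrubbed the door, not the sink; the sink belongs to the filling event.

(a), (d)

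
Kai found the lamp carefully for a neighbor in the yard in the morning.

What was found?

'the lamp' marks the patient of the finding event.

the lamp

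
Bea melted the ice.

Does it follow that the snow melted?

no

Nothing is said about any snow; only the ice is affected.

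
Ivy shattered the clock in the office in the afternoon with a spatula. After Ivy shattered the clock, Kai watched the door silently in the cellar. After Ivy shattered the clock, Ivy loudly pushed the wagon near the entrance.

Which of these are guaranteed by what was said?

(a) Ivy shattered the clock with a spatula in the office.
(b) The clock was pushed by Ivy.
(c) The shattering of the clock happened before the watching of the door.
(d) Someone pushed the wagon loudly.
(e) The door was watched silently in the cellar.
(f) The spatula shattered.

(a), (c), (d), (e)

(a) Entailed — every conjunct here is already in the original shattering event.
(b) Not entailed — Ivy pushed the wagon, not the clock; the clock belongs to the shattering event.
(c) Entailed — the narrative places the shattering before the watching.
(d) Entailed — dropping 'near the entrance' and generalizing the agent leaves a sub-description the original still satisfies.
(e) Entailed — generalizing the agent leaves a sub-description the original still satisfies.
(f) Not entailed — the clock is what shattered, not the spatula.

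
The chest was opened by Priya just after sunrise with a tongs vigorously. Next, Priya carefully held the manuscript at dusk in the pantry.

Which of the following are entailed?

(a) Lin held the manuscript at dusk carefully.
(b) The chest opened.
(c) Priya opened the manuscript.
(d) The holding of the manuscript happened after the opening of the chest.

(a) Not entailed — the passage has Priya holding the manuscript, not Lin.
(b) Entailed — 'Priya opened the chest' is causative; it entails the inchoative 'the chest opened'.
(c) Not entailed — Priya opened the chest, not the manuscript; the manuscript belongs to the holding event.
(d) Entailed — the narrative places the opening before the holding.

(b), (d)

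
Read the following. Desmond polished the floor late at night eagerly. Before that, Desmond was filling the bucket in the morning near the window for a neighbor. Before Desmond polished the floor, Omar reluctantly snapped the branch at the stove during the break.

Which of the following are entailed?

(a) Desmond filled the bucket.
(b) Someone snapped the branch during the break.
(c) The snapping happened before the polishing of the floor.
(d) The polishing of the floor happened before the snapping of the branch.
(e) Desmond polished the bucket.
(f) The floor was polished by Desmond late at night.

(a) Not entailed — 'was filling' is progressive on an accomplishment; it does not entail the completed 'filled'.
(b) Entailed — dropping 'reluctantly', 'at the stove' and generalizing the agent leaves a sub-description the original still satisfies.
(c) Entailed — the narrative places the snapping before the polishing.
(d) Not entailed — the narrative places the snapping before the polishing, not after.
(e) Not entailed — Desmond polished the floor, not the bucket; the bucket belongs to the filling event.
(f) Entailed — every conjunct here is already in the original polishing event.

(b), (c), (f)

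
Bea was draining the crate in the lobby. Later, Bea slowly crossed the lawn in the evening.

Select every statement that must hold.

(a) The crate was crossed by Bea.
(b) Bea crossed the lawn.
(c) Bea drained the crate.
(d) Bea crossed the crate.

(b)

(a) Not entailed — Bea crossed the lawn, not the crate; the crate belongs to the draining event.
(b) Entailed — dropping 'in the evening', 'slowly' leaves a sub-description the original still satisfies.
(c) Not entailed — 'was draining' is progressive on an accomplishment; it does not entail the completed 'drained'.
(d) Not entailed — Bea crossed the lawn, not the crate; the crate belongs to the draining event.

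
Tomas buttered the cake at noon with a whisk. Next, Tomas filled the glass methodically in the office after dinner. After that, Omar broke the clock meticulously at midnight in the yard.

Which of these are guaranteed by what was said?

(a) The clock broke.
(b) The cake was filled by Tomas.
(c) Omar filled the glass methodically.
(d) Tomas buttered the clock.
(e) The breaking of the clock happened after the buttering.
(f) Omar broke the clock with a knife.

(a) Entailed — 'Omar broke the clock' is causative; it entails the inchoative 'the clock broke'.
(b) Not entailed — Tomas filled the glass, not the cake; the cake belongs to the buttering event.
(c) Not entailed — the passage has Tomas filling the glass, not Omar.
(d) Not entailed — Tomas buttered the cake, not the clock; the clock belongs to the breaking event.
(e) Entailed — the narrative places the buttering before the breaking.
(f) Not entailed — 'with a knife' adds information not in the original event.

(a), (e)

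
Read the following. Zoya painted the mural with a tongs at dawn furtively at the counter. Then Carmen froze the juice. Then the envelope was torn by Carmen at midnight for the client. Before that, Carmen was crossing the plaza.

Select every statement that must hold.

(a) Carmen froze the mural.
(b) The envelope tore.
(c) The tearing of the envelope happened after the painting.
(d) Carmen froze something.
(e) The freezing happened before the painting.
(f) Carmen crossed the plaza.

(a) Not entailed — Carmen froze the juice, not the mural; the mural belongs to the painting event.
(b) Entailed — 'Carmen tore the envelope' is causative; it entails the inchoative 'the envelope tore'.
(c) Entailed — the narrative places the painting before the tearing.
(d) Entailed — every conjunct here is already in the original freezing event.
(e) Not entailed — the narrative places the painting before the freezing, not after.
(f) Not entailed — 'was crossing' is progressive on an accomplishment; it does not entail the completed 'crossed'.

(b), (c), (d)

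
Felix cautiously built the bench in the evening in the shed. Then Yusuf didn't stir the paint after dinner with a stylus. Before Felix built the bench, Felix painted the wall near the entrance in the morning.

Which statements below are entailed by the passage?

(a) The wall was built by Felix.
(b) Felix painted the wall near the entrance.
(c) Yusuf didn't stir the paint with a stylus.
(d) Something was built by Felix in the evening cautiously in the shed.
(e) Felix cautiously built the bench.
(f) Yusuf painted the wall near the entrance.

(b), (d), (e)

(a) Not entailed — Felix built the bench, not the wall; the wall belongs to the painting event.
(b) Entailed — the original entails any weakening of itself; this just drops 'in the morning'.
(c) Not entailed — dropping 'after dinner' under negation is not valid — the original leaves open that Yusuf stirred the paint some other way.
(d) Entailed — the original entails any weakening of itself; this just generalizes the patient.
(e) Entailed — this follows by dropping conjuncts from the building event's description.
(f) Not entailed — the passage has Felix painting the wall, not Yusuf.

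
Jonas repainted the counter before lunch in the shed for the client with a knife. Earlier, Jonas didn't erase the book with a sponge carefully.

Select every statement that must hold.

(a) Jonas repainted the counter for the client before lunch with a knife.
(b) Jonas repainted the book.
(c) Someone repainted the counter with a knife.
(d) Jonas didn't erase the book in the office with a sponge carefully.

(a) Entailed — this follows by dropping conjuncts from the repainting event's description.
(b) Not entailed — Jonas repainted the counter, not the book; the book belongs to the erasing event.
(c) Entailed — dropping 'in the shed', 'before lunch', 'for the client' and generalizing the agent leaves a sub-description the original still satisfies.
(d) Entailed — under negation, adding a further restriction is entailed: if no such erasing event occurred, none occurred in the office either.

(a), (c), (d)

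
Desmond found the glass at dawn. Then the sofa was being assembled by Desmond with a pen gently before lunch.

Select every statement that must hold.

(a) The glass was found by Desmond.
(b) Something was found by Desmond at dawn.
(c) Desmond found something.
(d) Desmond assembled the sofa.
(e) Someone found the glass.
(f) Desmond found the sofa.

(a) Entailed — this follows by dropping conjuncts from the finding event's description.
(b) Entailed — this follows by dropping conjuncts from the finding event's description.
(c) Entailed — the original entails any weakening of itself; this just drops 'at dawn' and generalizes the patient.
(d) Not entailed — 'was assembling' is progressive on an accomplishment; it does not entail the completed 'assembled'.
(e) Entailed — every conjunct here is already in the original finding event.
(f) Not entailed — Desmond found the glass, not the sofa; the sofa belongs to the assembling event.

(a), (b), (c), (e)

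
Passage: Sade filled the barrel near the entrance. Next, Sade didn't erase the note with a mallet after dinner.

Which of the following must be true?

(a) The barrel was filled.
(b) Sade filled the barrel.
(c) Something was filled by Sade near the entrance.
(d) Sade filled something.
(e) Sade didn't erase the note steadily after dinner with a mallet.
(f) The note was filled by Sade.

(a) Entailed — this follows by dropping conjuncts from the filling event's description.
(b) Entailed — every conjunct here is already in the original filling event.
(c) Entailed — the original entails any weakening of itself; this just generalizes the patient.
(d) Entailed — dropping 'near the entrance' and generalizing the patient leaves a sub-description the original still satisfies.
(e) Entailed — under negation, adding a further restriction is entailed: if no such erasing event occurred, none occurred steadily either.
(f) Not entailed — Sade filled the barrel, not the note; the note belongs to the erasing event.

(a), (b), (c), (d), (e)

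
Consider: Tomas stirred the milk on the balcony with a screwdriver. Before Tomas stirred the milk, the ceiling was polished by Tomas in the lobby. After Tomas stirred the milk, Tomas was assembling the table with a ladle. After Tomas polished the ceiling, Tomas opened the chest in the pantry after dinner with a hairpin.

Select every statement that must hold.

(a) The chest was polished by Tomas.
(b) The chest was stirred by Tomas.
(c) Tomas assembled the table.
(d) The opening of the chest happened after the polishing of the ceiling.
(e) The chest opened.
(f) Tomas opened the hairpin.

(d), (e)

(a) Not entailed — Tomas polished the ceiling, not the chest; the chest belongs to the opening event.
(b) Not entailed — Tomas stirred the milk, not the chest; the chest belongs to the opening event.
(c) Not entailed — 'was assembling' is progressive on an accomplishment; it does not entail the completed 'assembled'.
(d) Entailed — the narrative places the polishing before the opening.
(e) Entailed — 'Tomas opened the chest' is causative; it entails the inchoative 'the chest opened'.
(f) Not entailed — the hairpin is the instrument, not what was opened.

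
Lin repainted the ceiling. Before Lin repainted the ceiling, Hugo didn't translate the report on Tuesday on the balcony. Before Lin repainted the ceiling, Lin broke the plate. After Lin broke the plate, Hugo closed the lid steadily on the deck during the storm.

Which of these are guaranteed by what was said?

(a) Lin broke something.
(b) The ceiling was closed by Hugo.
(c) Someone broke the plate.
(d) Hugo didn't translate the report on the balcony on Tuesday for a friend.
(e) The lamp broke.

(a) Entailed — the original entails any weakening of itself; this just generalizes the patient.
(b) Not entailed — Hugo closed the lid, not the ceiling; the ceiling belongs to the repainting event.
(c) Entailed — every conjunct here is already in the original breaking event.
(d) Entailed — under negation, adding a further restriction is entailed: if no such translating event occurred, none occurred for a friend either.
(e) Not entailed — the plate is what broke, not the lamp.

(a), (c), (d)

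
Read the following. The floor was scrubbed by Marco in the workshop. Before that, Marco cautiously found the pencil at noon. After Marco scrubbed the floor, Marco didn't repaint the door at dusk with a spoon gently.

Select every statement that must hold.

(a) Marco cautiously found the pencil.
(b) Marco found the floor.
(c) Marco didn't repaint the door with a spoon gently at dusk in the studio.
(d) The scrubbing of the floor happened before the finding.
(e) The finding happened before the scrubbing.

(a), (c), (e)

(a) Entailed — the original entails any weakening of itself; this just drops 'at noon'.
(b) Not entailed — Marco found the pencil, not the floor; the floor belongs to the scrubbing event.
(c) Entailed — under negation, adding a further restriction is entailed: if no such repainting event occurred, none occurred in the studio either.
(d) Not entailed — the narrative places the finding before the scrubbing, not after.
(e) Entailed — the narrative places the finding before the scrubbing.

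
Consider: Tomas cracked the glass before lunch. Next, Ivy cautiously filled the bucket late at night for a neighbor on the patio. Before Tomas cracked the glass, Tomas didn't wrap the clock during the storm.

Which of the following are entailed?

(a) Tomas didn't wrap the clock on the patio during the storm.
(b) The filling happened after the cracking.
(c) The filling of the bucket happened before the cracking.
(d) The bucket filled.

(a), (b), (d)

(a) Entailed — under negation, adding a further restriction is entailed: if no such wrapping event occurred, none occurred on the patio either.
(b) Entailed — the narrative places the cracking before the filling.
(c) Not entailed — the narrative places the cracking before the filling, not after.
(d) Entailed — 'Ivy filled the bucket' is causative; it entails the inchoative 'the bucket filled'.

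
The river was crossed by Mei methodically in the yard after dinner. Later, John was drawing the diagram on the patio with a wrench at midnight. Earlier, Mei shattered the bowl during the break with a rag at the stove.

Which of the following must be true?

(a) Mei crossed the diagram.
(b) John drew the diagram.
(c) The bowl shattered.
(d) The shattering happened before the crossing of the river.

(a) Not entailed — Mei crossed the river, not the diagram; the diagram belongs to the drawing event.
(b) Not entailed — 'was drawing' is progressive on an accomplishment; it does not entail the completed 'drew'.
(c) Entailed — 'Mei shattered the bowl' is causative; it entails the inchoative 'the bowl shattered'.
(d) Not entailed — the narrative doesn't order the shattering relative to the crossing.

(c)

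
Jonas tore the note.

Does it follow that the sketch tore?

Nothing is said about any sketch; only the note is affected.

no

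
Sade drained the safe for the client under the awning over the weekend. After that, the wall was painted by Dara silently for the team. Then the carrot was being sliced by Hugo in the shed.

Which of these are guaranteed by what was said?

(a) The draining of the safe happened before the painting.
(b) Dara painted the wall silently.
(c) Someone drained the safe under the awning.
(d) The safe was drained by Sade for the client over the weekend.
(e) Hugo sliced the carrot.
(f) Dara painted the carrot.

(a) Entailed — the narrative places the draining before the painting.
(b) Entailed — every conjunct here is already in the original painting event.
(c) Entailed — every conjunct here is already in the original draining event.
(d) Entailed — dropping 'under the awning' leaves a sub-description the original still satisfies.
(e) Not entailed — 'was slicing' is progressive on an accomplishment; it does not entail the completed 'sliced'.
(f) Not entailed — Dara painted the wall, not the carrot; the carrot belongs to the slicing event.

(a), (b), (c), (d)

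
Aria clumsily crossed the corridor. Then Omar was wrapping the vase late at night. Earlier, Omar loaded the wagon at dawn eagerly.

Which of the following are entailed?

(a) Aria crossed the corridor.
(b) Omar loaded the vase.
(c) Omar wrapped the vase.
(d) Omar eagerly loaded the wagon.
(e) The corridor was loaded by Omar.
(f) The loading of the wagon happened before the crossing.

(a), (d)

(a) Entailed — the original entails any weakening of itself; this just drops 'clumsily'.
(b) Not entailed — Omar loaded the wagon, not the vase; the vase belongs to the wrapping event.
(c) Not entailed — 'was wrapping' is progressive on an accomplishment; it does not entail the completed 'wrapped'.
(d) Entailed — the original entails any weakening of itself; this just drops 'at dawn'.
(e) Not entailed — Omar loaded the wagon, not the corridor; the corridor belongs to the crossing event.
(f) Not entailed — the narrative doesn't order the loading relative to the crossing.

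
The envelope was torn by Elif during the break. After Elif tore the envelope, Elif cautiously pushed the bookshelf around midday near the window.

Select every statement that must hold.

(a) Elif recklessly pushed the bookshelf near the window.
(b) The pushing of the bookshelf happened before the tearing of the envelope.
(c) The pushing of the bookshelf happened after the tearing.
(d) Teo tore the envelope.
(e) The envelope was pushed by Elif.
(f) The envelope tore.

(c), (f)

(a) Not entailed — 'recklessly' adds a manner not in (and inconsistent with) the original.
(b) Not entailed — the narrative places the tearing before the pushing, not after.
(c) Entailed — the narrative places the tearing before the pushing.
(d) Not entailed — the passage has Elif tearing the envelope, not Teo.
(e) Not entailed — Elif pushed the bookshelf, not the envelope; the envelope belongs to the tearing event.
(f) Entailed — 'Elif tore the envelope' is causative; it entails the inchoative 'the envelope tore'.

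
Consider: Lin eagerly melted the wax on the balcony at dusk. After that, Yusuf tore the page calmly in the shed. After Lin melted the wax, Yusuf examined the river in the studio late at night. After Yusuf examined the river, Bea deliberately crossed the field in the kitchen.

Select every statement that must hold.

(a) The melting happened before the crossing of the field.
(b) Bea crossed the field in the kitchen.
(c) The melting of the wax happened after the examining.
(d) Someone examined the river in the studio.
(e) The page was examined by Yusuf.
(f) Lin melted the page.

(a), (b), (d)

(a) Entailed — the narrative places the melting before the crossing.
(b) Entailed — this follows by dropping conjuncts from the crossing event's description.
(c) Not entailed — the narrative places the melting before the examining, not after.
(d) Entailed — the original entails any weakening of itself; this just drops 'late at night' and generalizes the agent.
(e) Not entailed — Yusuf examined the river, not the page; the page belongs to the tearing event.
(f) Not entailed — Lin melted the wax, not the page; the page belongs to the tearing event.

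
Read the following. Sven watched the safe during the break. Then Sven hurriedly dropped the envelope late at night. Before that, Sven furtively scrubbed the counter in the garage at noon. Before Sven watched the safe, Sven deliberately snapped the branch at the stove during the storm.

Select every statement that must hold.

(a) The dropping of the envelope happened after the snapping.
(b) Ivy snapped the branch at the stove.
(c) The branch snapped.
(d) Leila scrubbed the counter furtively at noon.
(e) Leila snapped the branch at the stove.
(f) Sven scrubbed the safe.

(a) Entailed — the narrative places the snapping before the dropping.
(b) Not entailed — the passage has Sven snapping the branch, not Ivy.
(c) Entailed — 'Sven snapped the branch' is causative; it entails the inchoative 'the branch snapped'.
(d) Not entailed — the passage has Sven scrubbing the counter, not Leila.
(e) Not entailed — the passage has Sven snapping the branch, not Leila.
(f) Not entailed — Sven scrubbed the counter, not the safe; the safe belongs to the watching event.

(a), (c)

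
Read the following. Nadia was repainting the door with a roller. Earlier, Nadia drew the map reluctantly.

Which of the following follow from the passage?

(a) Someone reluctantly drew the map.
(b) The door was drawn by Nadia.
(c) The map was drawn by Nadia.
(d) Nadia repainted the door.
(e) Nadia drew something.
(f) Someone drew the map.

(a), (c), (e), (f)

(a) Entailed — generalizing the agent leaves a sub-description the original still satisfies.
(b) Not entailed — Nadia drew the map, not the door; the door belongs to the repainting event.
(c) Entailed — the original entails any weakening of itself; this just drops 'reluctantly'.
(d) Not entailed — 'was repainting' is progressive on an accomplishment; it does not entail the completed 'repainted'.
(e) Entailed — this follows by dropping conjuncts from the drawing event's description.
(f) Entailed — the original entails any weakening of itself; this just drops 'reluctantly' and generalizes the agent.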